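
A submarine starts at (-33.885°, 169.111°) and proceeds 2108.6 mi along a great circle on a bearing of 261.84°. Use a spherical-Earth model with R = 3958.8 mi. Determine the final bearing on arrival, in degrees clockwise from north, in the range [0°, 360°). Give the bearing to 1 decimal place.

δ = 2108.6/3958.8 = 0.532636 rad (30.5178°).
Converting: φ₁ = -0.591405 rad, θ = 4.569970 rad.
Applying the spherical law of cosines for sides, sin φ₂ = sin φ₁ cos δ + cos φ₁ sin δ cos θ = -0.540130, so φ₂ = -32.692°.
Then Δλ = atan2(-0.417291, 0.560334) = -0.640113 rad, from sin θ sin δ cos φ₁ over cos δ − sin φ₁ sin φ₂.
Hence λ₂ = 169.111° + -36.676° = 132.435°.
The forward bearing on arrival equals the back-azimuth from the destination plus 180°.
Back-azimuth from P₂ (-32.7°, 132.4°) to P₁ (-33.9°, 169.1°), with Δλ' = λ₁ − λ₂ = 36.7°: atan2( sin Δλ' cos φ₁ , cos φ₂ sin φ₁ − sin φ₂ cos φ₁ cos Δλ' ) = 102.5°.
Final bearing = (102.5° + 180°) mod 360° = 282.5°.

final bearing 282.5°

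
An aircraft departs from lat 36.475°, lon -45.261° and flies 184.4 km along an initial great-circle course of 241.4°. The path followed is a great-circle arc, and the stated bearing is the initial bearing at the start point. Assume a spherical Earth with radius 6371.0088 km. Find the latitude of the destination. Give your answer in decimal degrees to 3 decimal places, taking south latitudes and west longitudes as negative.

latitude 35.668°

Central angle δ = d/R = 0.028944 rad.
With φ₁ = 36.475° = 0.636609 rad and θ = 241.4° = 4.213225 rad:
Applying the spherical law of cosines for sides, sin φ₂ = sin φ₁ cos δ + cos φ₁ sin δ cos θ = 0.583083, so φ₂ = 35.668°.
For the longitude increment, Δλ = atan2( sin θ sin δ cos φ₁, cos δ − sin φ₁ sin φ₂ ) = atan2(-0.020431, 0.652954) = -1.792°.
λ₂ = -45.261° + -1.792° = -47.053°.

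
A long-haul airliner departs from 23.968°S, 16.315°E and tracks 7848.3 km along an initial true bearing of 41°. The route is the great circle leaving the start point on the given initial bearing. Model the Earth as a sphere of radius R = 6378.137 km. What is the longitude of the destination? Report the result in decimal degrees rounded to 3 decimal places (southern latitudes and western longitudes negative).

longitude 62.470°

δ = 7848.3/6378.137 = 1.230500 rad (70.5025°).
Converting: φ₁ = -0.418321 rad, θ = 0.715585 rad.
Destination latitude: φ₂ = arcsin( sin φ₁ cos δ + cos φ₁ sin δ cos θ ) = arcsin(0.514502) = 30.964°.
For the longitude increment, Δλ = atan2( sin θ sin δ cos φ₁, cos δ − sin φ₁ sin φ₂ ) = atan2(0.565112, 0.542770) = 46.155°.
Hence λ₂ = 16.315° + 46.155° = 62.470°.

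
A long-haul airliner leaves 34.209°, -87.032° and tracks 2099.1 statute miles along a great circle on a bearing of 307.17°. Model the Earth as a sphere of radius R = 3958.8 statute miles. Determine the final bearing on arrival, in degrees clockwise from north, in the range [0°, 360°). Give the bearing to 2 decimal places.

final bearing 282.55°

Angular distance δ = d/R = 2099.1 / 3958.8 = 0.530236 rad.
Converting: φ₁ = 0.597060 rad, θ = 5.361128 rad.
sin φ₂ = sin φ₁ cos δ + cos φ₁ sin δ cos θ = (0.562213)(0.862688) + (0.826992)(0.505737)(0.604182) = 0.737708
φ₂ = asin(0.737708) = 0.829669 rad = 47.537°.
Δλ = atan2( sin θ sin δ cos φ₁ , cos δ − sin φ₁ sin φ₂ ) = atan2(-0.333274, 0.447938) = -0.639661 rad = -36.650°.
Hence λ₂ = -87.032° + -36.650° = -123.682°.
The forward bearing on arrival equals the back-azimuth from the destination plus 180°.
Back-azimuth from P₂ (47.54°, -123.68°) to P₁ (34.21°, -87.03°), with Δλ' = λ₁ − λ₂ = 36.65°: atan2( sin Δλ' cos φ₁ , cos φ₂ sin φ₁ − sin φ₂ cos φ₁ cos Δλ' ) = 102.55°.
Final bearing = (102.55° + 180°) mod 360° = 282.55°.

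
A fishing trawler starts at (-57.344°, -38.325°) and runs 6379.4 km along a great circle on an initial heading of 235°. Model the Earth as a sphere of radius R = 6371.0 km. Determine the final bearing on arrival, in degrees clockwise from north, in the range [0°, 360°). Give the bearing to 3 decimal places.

final bearing 320.811°

δ = 6379.4/6371 = 1.001318 rad (57.3713°).
With φ₁ = -57.344° = -1.000842 rad and θ = 235° = 4.101524 rad:
Applying the spherical law of cosines for sides, sin φ₂ = sin φ₁ cos δ + cos φ₁ sin δ cos θ = -0.714614, so φ₂ = -45.612°.
For the longitude increment, Δλ = atan2( sin θ sin δ cos φ₁, cos δ − sin φ₁ sin φ₂ ) = atan2(-0.372253, -0.062459) = -99.525°.
λ₂ = -38.325° + -99.525° = -137.850°.
The forward bearing on arrival equals the back-azimuth from the destination plus 180°.
Back-azimuth from P₂ (-45.612°, -137.850°) to P₁ (-57.344°, -38.325°), with Δλ' = λ₁ − λ₂ = 99.525°: atan2( sin Δλ' cos φ₁ , cos φ₂ sin φ₁ − sin φ₂ cos φ₁ cos Δλ' ) = 140.811°.
Final bearing = (140.811° + 180°) mod 360° = 320.811°.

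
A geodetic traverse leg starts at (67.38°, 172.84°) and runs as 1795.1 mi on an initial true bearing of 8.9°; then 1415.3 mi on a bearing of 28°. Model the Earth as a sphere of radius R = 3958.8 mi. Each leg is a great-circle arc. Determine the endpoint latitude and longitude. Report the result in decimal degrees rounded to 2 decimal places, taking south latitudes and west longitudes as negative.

Apply the spherical direct solution leg by leg, carrying full precision between legs.
Leg 1: from (67.38°, 172.84°), δ = 1795.1/3958.8 = 0.453445 rad, θ = 8.9° → φ = 85.04°, λ = -58.74°.
Leg 2: from (85.04°, -58.74°), δ = 1415.3/3958.8 = 0.357507 rad, θ = 28° → φ = 73.74°, λ = 85.34°.

latitude 73.74°, longitude 85.34°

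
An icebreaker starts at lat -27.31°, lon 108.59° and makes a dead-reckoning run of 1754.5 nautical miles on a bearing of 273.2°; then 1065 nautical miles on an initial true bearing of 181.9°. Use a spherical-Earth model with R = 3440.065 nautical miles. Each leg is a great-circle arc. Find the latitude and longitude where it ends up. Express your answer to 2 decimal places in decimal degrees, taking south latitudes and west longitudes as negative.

latitude -39.83°, longitude 76.10°

Apply the spherical direct solution leg by leg, carrying full precision between legs.
Leg 1: from (-27.31°, 108.59°), δ = 1754.5/3440.065 = 0.510019 rad, θ = 273.2° → φ = -22.10°, λ = 76.85°.
Leg 2: from (-22.10°, 76.85°), δ = 1065/3440.065 = 0.309587 rad, θ = 181.9° → φ = -39.83°, λ = 76.10°.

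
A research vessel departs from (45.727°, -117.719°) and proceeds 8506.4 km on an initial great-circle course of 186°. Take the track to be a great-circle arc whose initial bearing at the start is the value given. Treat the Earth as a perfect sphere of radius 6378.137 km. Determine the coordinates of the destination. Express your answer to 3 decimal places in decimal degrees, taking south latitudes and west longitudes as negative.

Central angle δ = d/R = 1.333681 rad.
Start latitude φ₁ = 0.798087 rad; initial bearing θ = 3.246312 rad.
sin φ₂ = sin φ₁ cos δ + cos φ₁ sin δ cos θ = (0.716022)(0.234900) + (0.698078)(0.972020)(-0.994522) = -0.506635
φ₂ = asin(-0.506635) = -0.531277 rad = -30.440°.
For the longitude increment, Δλ = atan2( sin θ sin δ cos φ₁, cos δ − sin φ₁ sin φ₂ ) = atan2(-0.070927, 0.597661) = -6.768°.
Hence λ₂ = -117.719° + -6.768° = -124.487°.

latitude -30.440°, longitude -124.487°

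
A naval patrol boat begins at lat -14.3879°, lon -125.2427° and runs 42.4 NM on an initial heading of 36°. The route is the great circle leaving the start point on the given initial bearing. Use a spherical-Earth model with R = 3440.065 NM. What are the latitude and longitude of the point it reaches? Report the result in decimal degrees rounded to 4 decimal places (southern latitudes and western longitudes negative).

δ = 42.4/3440.065 = 0.012325 rad (0.7062°).
Start latitude φ₁ = -0.251116 rad; initial bearing θ = 0.628319 rad.
Applying the spherical law of cosines for sides, sin φ₂ = sin φ₁ cos δ + cos φ₁ sin δ cos θ = -0.238808, so φ₂ = -13.8162°.
For the longitude increment, Δλ = atan2( sin θ sin δ cos φ₁, cos δ − sin φ₁ sin φ₂ ) = atan2(0.007017, 0.940584) = 0.4274°.
λ₂ = -125.2427° + 0.4274° = -124.8153°.

latitude -13.8162°, longitude -124.8153°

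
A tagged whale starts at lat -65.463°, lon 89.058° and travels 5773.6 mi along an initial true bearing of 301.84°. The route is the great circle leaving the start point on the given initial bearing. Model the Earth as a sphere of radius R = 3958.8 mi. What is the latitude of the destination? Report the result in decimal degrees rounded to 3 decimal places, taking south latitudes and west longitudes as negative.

latitude 6.643°

δ = 5773.6/3958.8 = 1.458422 rad (83.5614°).
Start latitude φ₁ = -1.142545 rad; initial bearing θ = 5.268102 rad.
sin φ₂ = sin φ₁ cos δ + cos φ₁ sin δ cos θ = (-0.909693)(0.112138) + (0.415281)(0.993693)(0.527549) = 0.115688
φ₂ = asin(0.115688) = 0.115947 rad = 6.643°.
For the longitude increment, Δλ = atan2( sin θ sin δ cos φ₁, cos δ − sin φ₁ sin φ₂ ) = atan2(-0.350566, 0.217379) = -58.198°.
λ₂ = 89.058° + -58.198° = 30.860°.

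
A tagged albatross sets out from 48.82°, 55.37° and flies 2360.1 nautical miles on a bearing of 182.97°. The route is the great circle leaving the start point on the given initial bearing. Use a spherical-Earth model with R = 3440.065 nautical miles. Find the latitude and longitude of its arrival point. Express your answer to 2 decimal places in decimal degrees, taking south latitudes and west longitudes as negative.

δ = 2360.1/3440.065 = 0.686063 rad (39.3085°).
Start latitude φ₁ = 0.852070 rad; initial bearing θ = 3.193429 rad.
Destination latitude: φ₂ = arcsin( sin φ₁ cos δ + cos φ₁ sin δ cos θ ) = arcsin(0.165806) = 9.54°.
Then Δλ = atan2(-0.021612, 0.648953) = -0.033290 rad, from sin θ sin δ cos φ₁ over cos δ − sin φ₁ sin φ₂.
λ₂ = 55.37° + -1.91° = 53.46°.

latitude 9.54°, longitude 53.46°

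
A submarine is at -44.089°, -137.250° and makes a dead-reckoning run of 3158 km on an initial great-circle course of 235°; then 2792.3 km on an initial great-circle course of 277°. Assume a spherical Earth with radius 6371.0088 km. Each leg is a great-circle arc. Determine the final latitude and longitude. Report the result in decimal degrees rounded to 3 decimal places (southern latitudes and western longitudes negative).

latitude -44.519°, longitude 145.144°

Apply the spherical direct solution leg by leg, carrying full precision between legs.
Leg 1: from (-44.089°, -137.250°), δ = 3158/6371.0088 = 0.495683 rad, θ = 235° → φ = -53.899°, λ = -178.646°.
Leg 2: from (-53.899°, -178.646°), δ = 2792.3/6371.0088 = 0.438282 rad, θ = 277° → φ = -44.519°, λ = 145.144°.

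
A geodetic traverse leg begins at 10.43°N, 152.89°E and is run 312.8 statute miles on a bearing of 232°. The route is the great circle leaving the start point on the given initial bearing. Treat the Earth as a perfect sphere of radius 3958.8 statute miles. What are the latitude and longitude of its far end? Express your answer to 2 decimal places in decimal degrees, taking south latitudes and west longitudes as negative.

latitude 7.62°, longitude 149.29°

δ = 312.8/3958.8 = 0.079014 rad (4.5272°).
Start latitude φ₁ = 0.182038 rad; initial bearing θ = 4.049164 rad.
Applying the spherical law of cosines for sides, sin φ₂ = sin φ₁ cos δ + cos φ₁ sin δ cos θ = 0.132677, so φ₂ = 7.62°.
Δλ = atan2( sin θ sin δ cos φ₁ , cos δ − sin φ₁ sin φ₂ ) = atan2(-0.061171, 0.972861) = -0.062795 rad = -3.60°.
λ₂ = 152.89° + -3.60° = 149.29°.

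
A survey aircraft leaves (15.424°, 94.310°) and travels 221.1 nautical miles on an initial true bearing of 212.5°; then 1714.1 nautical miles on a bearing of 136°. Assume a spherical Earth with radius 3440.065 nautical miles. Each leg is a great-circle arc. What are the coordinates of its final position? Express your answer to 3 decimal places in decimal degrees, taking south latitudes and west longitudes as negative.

Apply the spherical direct solution leg by leg, carrying full precision between legs.
Leg 1: from (15.424°, 94.310°), δ = 221.1/3440.065 = 0.064272 rad, θ = 212.5° → φ = 12.310°, λ = 92.286°.
Leg 2: from (12.310°, 92.286°), δ = 1714.1/3440.065 = 0.498275 rad, θ = 136° → φ = -8.546°, λ = 111.902°.

latitude -8.546°, longitude 111.902°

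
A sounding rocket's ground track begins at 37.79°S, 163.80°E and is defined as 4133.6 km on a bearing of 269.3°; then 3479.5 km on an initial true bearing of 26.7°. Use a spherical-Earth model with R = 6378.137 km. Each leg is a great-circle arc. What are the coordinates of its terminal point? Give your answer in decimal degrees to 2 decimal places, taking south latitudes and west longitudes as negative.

Apply the spherical direct solution leg by leg, carrying full precision between legs.
Leg 1: from (-37.79°, 163.80°), δ = 4133.6/6378.137 = 0.648089 rad, θ = 269.3° → φ = -29.63°, λ = 119.82°.
Leg 2: from (-29.63°, 119.82°), δ = 3479.5/6378.137 = 0.545535 rad, θ = 26.7° → φ = -1.13°, λ = 133.30°.

latitude -1.13°, longitude 133.30°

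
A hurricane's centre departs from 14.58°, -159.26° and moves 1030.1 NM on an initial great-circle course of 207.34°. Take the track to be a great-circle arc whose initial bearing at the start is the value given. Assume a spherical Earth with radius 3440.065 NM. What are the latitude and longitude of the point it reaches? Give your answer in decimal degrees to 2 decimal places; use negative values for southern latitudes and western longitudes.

latitude -0.75°, longitude -167.05°

Central angle δ = d/R = 0.299442 rad.
Start latitude φ₁ = 0.254469 rad; initial bearing θ = 3.618766 rad.
Destination latitude: φ₂ = arcsin( sin φ₁ cos δ + cos φ₁ sin δ cos θ ) = arcsin(-0.013068) = -0.75°.
Then Δλ = atan2(-0.131116, 0.958791) = -0.135908 rad, from sin θ sin δ cos φ₁ over cos δ − sin φ₁ sin φ₂.
Hence λ₂ = -159.26° + -7.79° = -167.05°.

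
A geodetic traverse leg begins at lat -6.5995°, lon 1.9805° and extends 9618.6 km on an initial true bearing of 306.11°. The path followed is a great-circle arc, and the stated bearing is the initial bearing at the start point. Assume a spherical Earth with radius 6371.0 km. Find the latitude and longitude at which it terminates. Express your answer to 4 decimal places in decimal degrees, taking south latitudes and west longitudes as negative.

latitude 35.2630°, longitude -78.9853°

The arc subtends δ = 9618.6/6371 = 1.509747 rad at the centre.
Converting: φ₁ = -0.115183 rad, θ = 5.342627 rad.
Applying the spherical law of cosines for sides, sin φ₂ = sin φ₁ cos δ + cos φ₁ sin δ cos θ = 0.577330, so φ₂ = 35.2630°.
For the longitude increment, Δλ = atan2( sin θ sin δ cos φ₁, cos δ − sin φ₁ sin φ₂ ) = atan2(-0.801039, 0.127363) = -80.9658°.
λ₂ = λ₁ + Δλ = -78.9853°.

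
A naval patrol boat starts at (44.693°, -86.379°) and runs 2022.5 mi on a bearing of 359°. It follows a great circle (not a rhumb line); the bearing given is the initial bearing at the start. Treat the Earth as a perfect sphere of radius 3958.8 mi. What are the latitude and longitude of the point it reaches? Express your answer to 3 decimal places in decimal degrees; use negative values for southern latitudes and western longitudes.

Angular distance δ = d/R = 2022.5 / 3958.8 = 0.510887 rad.
With φ₁ = 44.693° = 0.780040 rad and θ = 359° = 6.265732 rad:
sin φ₂ = sin φ₁ cos δ + cos φ₁ sin δ cos θ = (0.703308)(0.872311) + (0.710885)(0.488951)(0.999848) = 0.961039
φ₂ = asin(0.961039) = 1.290736 rad = 73.954°.
Δλ = atan2( sin θ sin δ cos φ₁ , cos δ − sin φ₁ sin φ₂ ) = atan2(-0.006066, 0.196405) = -0.030877 rad = -1.769°.
λ₂ = -86.379° + -1.769° = -88.148°.

latitude 73.954°, longitude -88.148°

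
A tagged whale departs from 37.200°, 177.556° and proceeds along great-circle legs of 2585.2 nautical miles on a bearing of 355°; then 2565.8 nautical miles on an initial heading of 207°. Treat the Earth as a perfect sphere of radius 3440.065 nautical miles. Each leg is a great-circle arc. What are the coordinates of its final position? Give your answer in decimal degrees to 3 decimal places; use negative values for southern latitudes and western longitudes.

Apply the spherical direct solution leg by leg, carrying full precision between legs.
Leg 1: from (37.200°, 177.556°), δ = 2585.2/3440.065 = 0.751497 rad, θ = 355° → φ = 79.580°, λ = 158.347°.
Leg 2: from (79.580°, 158.347°), δ = 2565.8/3440.065 = 0.745858 rad, θ = 207° → φ = 37.810°, λ = 135.396°.

latitude 37.810°, longitude 135.396°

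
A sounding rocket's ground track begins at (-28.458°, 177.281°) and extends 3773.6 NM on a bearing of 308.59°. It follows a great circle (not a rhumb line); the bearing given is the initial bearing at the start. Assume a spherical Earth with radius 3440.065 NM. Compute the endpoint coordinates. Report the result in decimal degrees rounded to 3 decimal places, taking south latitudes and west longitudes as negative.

latitude 15.695°, longitude 131.024°

Angular distance δ = d/R = 3773.6 / 3440.065 = 1.096956 rad.
Converting: φ₁ = -0.496686 rad, θ = 5.385912 rad.
Applying the spherical law of cosines for sides, sin φ₂ = sin φ₁ cos δ + cos φ₁ sin δ cos θ = 0.270519, so φ₂ = 15.695°.
For the longitude increment, Δλ = atan2( sin θ sin δ cos φ₁, cos δ − sin φ₁ sin φ₂ ) = atan2(-0.611470, 0.585213) = -46.257°.
Hence λ₂ = 177.281° + -46.257° = 131.024°.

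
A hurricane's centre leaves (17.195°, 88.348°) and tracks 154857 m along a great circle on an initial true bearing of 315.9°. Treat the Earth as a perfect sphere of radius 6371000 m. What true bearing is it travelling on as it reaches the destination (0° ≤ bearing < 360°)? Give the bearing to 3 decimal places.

The arc subtends δ = 154857/6371000 = 0.024307 rad at the centre.
Converting: φ₁ = 0.300109 rad, θ = 5.513495 rad.
sin φ₂ = sin φ₁ cos δ + cos φ₁ sin δ cos θ = (0.295625)(0.999705) + (0.955304)(0.024304)(0.718126) = 0.312211
φ₂ = asin(0.312211) = 0.317519 rad = 18.193°.
Then Δλ = atan2(-0.016158, 0.907407) = -0.017804 rad, from sin θ sin δ cos φ₁ over cos δ − sin φ₁ sin φ₂.
λ₂ = λ₁ + Δλ = 87.328°.
The forward bearing on arrival equals the back-azimuth from the destination plus 180°.
Back-azimuth from P₂ (18.193°, 87.328°) to P₁ (17.195°, 88.348°), with Δλ' = λ₁ − λ₂ = 1.020°: atan2( sin Δλ' cos φ₁ , cos φ₂ sin φ₁ − sin φ₂ cos φ₁ cos Δλ' ) = 135.590°.
Final bearing = (135.590° + 180°) mod 360° = 315.590°.

final bearing 315.590°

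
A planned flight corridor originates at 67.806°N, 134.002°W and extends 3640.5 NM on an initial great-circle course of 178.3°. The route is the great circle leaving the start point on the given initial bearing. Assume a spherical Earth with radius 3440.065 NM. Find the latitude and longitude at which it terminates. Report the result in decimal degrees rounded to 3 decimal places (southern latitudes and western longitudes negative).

latitude 7.180°, longitude -132.509°

The arc subtends δ = 3640.5/3440.065 = 1.058265 rad at the centre.
With φ₁ = 67.806° = 1.183438 rad and θ = 178.3° = 3.111922 rad:
Destination latitude: φ₂ = arcsin( sin φ₁ cos δ + cos φ₁ sin δ cos θ ) = arcsin(0.124991) = 7.180°.
Δλ = atan2( sin θ sin δ cos φ₁ , cos δ − sin φ₁ sin φ₂ ) = atan2(0.009766, 0.374654) = 0.026062 rad = 1.493°.
Hence λ₂ = -134.002° + 1.493° = -132.509°.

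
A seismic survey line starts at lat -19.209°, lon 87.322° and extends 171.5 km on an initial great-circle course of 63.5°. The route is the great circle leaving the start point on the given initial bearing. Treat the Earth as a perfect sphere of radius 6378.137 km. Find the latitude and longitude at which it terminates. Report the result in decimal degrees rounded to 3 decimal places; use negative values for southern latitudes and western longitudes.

latitude -18.516°, longitude 88.776°

Central angle δ = d/R = 0.026889 rad.
Converting: φ₁ = -0.335260 rad, θ = 1.108284 rad.
Destination latitude: φ₂ = arcsin( sin φ₁ cos δ + cos φ₁ sin δ cos θ ) = arcsin(-0.317568) = -18.516°.
For the longitude increment, Δλ = atan2( sin θ sin δ cos φ₁, cos δ − sin φ₁ sin φ₂ ) = atan2(0.022721, 0.895154) = 1.454°.
λ₂ = 87.322° + 1.454° = 88.776°.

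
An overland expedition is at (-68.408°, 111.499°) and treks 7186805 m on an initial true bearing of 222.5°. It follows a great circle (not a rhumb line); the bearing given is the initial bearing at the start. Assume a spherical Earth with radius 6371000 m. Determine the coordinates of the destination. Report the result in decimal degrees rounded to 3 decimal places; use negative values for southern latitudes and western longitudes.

latitude -40.054°, longitude -15.607°

The arc subtends δ = 7186805/6371000 = 1.128050 rad at the centre.
With φ₁ = -68.408° = -1.193945 rad and θ = 222.5° = 3.883358 rad:
sin φ₂ = sin φ₁ cos δ + cos φ₁ sin δ cos θ = (-0.929828)(0.428423) + (0.367995)(0.903578)(-0.737277) = -0.643513
φ₂ = asin(-0.643513) = -0.699079 rad = -40.054°.
Δλ = atan2( sin θ sin δ cos φ₁ , cos δ − sin φ₁ sin φ₂ ) = atan2(-0.224642, -0.169934) = -2.218422 rad = -127.106°.
Hence λ₂ = 111.499° + -127.106° = -15.607°.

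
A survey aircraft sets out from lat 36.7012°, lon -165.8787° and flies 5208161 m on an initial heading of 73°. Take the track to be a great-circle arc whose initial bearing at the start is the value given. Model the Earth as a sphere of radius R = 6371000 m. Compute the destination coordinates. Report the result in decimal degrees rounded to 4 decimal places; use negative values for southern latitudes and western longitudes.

Central angle δ = d/R = 0.817479 rad.
With φ₁ = 36.7012° = 0.640557 rad and θ = 73° = 1.274090 rad:
sin φ₂ = sin φ₁ cos δ + cos φ₁ sin δ cos θ = (0.597642)(0.684062) + (0.801763)(0.729424)(0.292372) = 0.579810
φ₂ = asin(0.579810) = 0.618496 rad = 35.4372°.
Δλ = atan2( sin θ sin δ cos φ₁ , cos δ − sin φ₁ sin φ₂ ) = atan2(0.559271, 0.337543) = 1.027777 rad = 58.8873°.
Hence λ₂ = -165.8787° + 58.8873° = -106.9914°.

latitude 35.4372°, longitude -106.9914°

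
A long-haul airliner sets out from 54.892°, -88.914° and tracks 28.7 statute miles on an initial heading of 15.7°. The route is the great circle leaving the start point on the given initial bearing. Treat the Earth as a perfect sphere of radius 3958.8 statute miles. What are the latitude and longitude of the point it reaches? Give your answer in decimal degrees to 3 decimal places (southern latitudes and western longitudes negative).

The arc subtends δ = 28.7/3958.8 = 0.007250 rad at the centre.
Start latitude φ₁ = 0.958046 rad; initial bearing θ = 0.274017 rad.
sin φ₂ = sin φ₁ cos δ + cos φ₁ sin δ cos θ = (0.818069)(0.999974) + (0.575119)(0.007250)(0.962692) = 0.822062
φ₂ = asin(0.822062) = 0.965023 rad = 55.292°.
Δλ = atan2( sin θ sin δ cos φ₁ , cos δ − sin φ₁ sin φ₂ ) = atan2(0.001128, 0.327470) = 0.003445 rad = 0.197°.
λ₂ = -88.914° + 0.197° = -88.717°.

latitude 55.292°, longitude -88.717°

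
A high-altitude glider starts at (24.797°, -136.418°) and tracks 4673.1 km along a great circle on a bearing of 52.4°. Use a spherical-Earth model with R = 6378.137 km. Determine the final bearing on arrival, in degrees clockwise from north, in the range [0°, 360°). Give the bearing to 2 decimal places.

final bearing 79.66°

Central angle δ = d/R = 0.732675 rad.
Start latitude φ₁ = 0.432789 rad; initial bearing θ = 0.914553 rad.
Applying the spherical law of cosines for sides, sin φ₂ = sin φ₁ cos δ + cos φ₁ sin δ cos θ = 0.682255, so φ₂ = 43.020°.
Then Δλ = atan2(0.481071, 0.457247) = 0.810783 rad, from sin θ sin δ cos φ₁ over cos δ − sin φ₁ sin φ₂.
λ₂ = λ₁ + Δλ = -89.964°.
The forward bearing on arrival equals the back-azimuth from the destination plus 180°.
Back-azimuth from P₂ (43.02°, -89.96°) to P₁ (24.80°, -136.42°), with Δλ' = λ₁ − λ₂ = -46.45°: atan2( sin Δλ' cos φ₁ , cos φ₂ sin φ₁ − sin φ₂ cos φ₁ cos Δλ' ) = 259.66°.
Final bearing = (259.66° + 180°) mod 360° = 79.66°.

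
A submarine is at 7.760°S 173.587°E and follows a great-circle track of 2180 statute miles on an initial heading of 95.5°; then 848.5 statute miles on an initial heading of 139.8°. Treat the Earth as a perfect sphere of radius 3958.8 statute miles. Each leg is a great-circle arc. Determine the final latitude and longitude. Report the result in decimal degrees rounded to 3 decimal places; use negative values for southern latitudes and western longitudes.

latitude -18.737°, longitude -146.203°

Apply the spherical direct solution leg by leg, carrying full precision between legs.
Leg 1: from (-7.760°, 173.587°), δ = 2180/3958.8 = 0.550672 rad, θ = 95.5° → φ = -9.483°, λ = -154.538°.
Leg 2: from (-9.483°, -154.538°), δ = 848.5/3958.8 = 0.214333 rad, θ = 139.8° → φ = -18.737°, λ = -146.203°.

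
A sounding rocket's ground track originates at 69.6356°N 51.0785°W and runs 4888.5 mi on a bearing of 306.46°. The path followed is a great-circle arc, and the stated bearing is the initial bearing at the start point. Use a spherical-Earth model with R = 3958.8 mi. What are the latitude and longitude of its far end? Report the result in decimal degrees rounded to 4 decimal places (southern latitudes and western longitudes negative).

latitude 30.2849°, longitude -169.5191°

δ = 4888.5/3958.8 = 1.234844 rad (70.7513°).
With φ₁ = 69.6356° = 1.215370 rad and θ = 306.46° = 5.348736 rad:
sin φ₂ = sin φ₁ cos δ + cos φ₁ sin δ cos θ = (0.937498)(0.329669) + (0.347990)(0.944097)(0.594261) = 0.504300
φ₂ = asin(0.504300) = 0.528571 rad = 30.2849°.
For the longitude increment, Δλ = atan2( sin θ sin δ cos φ₁, cos δ − sin φ₁ sin φ₂ ) = atan2(-0.264232, -0.143112) = -118.4406°.
λ₂ = λ₁ + Δλ = -169.5191°.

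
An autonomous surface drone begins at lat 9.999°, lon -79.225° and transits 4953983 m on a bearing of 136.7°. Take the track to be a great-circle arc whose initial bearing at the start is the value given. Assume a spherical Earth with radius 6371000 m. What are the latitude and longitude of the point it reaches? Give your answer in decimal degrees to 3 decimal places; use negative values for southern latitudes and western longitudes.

latitude -22.277°, longitude -47.896°

δ = 4953983/6371000 = 0.777583 rad (44.5522°).
Start latitude φ₁ = 0.174515 rad; initial bearing θ = 2.385865 rad.
Destination latitude: φ₂ = arcsin( sin φ₁ cos δ + cos φ₁ sin δ cos θ ) = arcsin(-0.379089) = -22.277°.
Δλ = atan2( sin θ sin δ cos φ₁ , cos δ − sin φ₁ sin φ₂ ) = atan2(0.473834, 0.778433) = 0.546794 rad = 31.329°.
λ₂ = -79.225° + 31.329° = -47.896°.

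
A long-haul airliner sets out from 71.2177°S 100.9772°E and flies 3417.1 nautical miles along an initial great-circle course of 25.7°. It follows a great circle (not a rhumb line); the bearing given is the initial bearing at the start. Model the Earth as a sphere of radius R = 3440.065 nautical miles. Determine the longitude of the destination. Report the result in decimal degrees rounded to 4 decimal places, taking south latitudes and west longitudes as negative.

Central angle δ = d/R = 0.993324 rad.
With φ₁ = -71.2177° = -1.242983 rad and θ = 25.7° = 0.448550 rad:
Destination latitude: φ₂ = arcsin( sin φ₁ cos δ + cos φ₁ sin δ cos θ ) = arcsin(-0.273759) = -15.8881°.
Then Δλ = atan2(0.116986, 0.286726) = 0.387387 rad, from sin θ sin δ cos φ₁ over cos δ − sin φ₁ sin φ₂.
λ₂ = 100.9772° + 22.1957° = 123.1729°.

longitude 123.1729°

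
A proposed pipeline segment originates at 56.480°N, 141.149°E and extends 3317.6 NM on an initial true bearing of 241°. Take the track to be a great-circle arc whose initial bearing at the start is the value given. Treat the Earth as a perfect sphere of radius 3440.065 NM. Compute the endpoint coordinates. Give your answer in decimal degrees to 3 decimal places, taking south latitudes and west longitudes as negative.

latitude 14.782°, longitude 93.137°

Angular distance δ = d/R = 3317.6 / 3440.065 = 0.964400 rad.
With φ₁ = 56.480° = 0.985762 rad and θ = 241° = 4.206243 rad:
sin φ₂ = sin φ₁ cos δ + cos φ₁ sin δ cos θ = (0.833693)(0.569910) + (0.552228)(0.821707)(-0.484810) = 0.255138
φ₂ = asin(0.255138) = 0.257990 rad = 14.782°.
Δλ = atan2( sin θ sin δ cos φ₁ , cos δ − sin φ₁ sin φ₂ ) = atan2(-0.396876, 0.357203) = -0.837961 rad = -48.012°.
Hence λ₂ = 141.149° + -48.012° = 93.137°.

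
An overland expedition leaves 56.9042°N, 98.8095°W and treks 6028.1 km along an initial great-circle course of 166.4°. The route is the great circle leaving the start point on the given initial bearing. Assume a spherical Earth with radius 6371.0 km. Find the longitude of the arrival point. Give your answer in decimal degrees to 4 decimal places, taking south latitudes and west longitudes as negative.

longitude -87.7936°

Angular distance δ = d/R = 6028.1 / 6371 = 0.946178 rad.
Converting: φ₁ = 0.993166 rad, θ = 2.904228 rad.
Destination latitude: φ₂ = arcsin( sin φ₁ cos δ + cos φ₁ sin δ cos θ ) = arcsin(0.059390) = 3.4048°.
Then Δλ = atan2(0.104154, 0.535033) = 0.192264 rad, from sin θ sin δ cos φ₁ over cos δ − sin φ₁ sin φ₂.
λ₂ = -98.8095° + 11.0159° = -87.7936°.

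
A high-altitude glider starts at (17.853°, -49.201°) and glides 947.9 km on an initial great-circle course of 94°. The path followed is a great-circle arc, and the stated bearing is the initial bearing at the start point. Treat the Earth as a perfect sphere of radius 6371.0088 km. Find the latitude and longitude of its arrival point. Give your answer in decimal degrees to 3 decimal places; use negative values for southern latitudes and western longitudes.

Central angle δ = d/R = 0.148783 rad.
With φ₁ = 17.853° = 0.311594 rad and θ = 94° = 1.640609 rad:
Applying the spherical law of cosines for sides, sin φ₂ = sin φ₁ cos δ + cos φ₁ sin δ cos θ = 0.293346, so φ₂ = 17.058°.
Then Δλ = atan2(0.140753, 0.899019) = 0.155302 rad, from sin θ sin δ cos φ₁ over cos δ − sin φ₁ sin φ₂.
Hence λ₂ = -49.201° + 8.898° = -40.303°.

latitude 17.058°, longitude -40.303°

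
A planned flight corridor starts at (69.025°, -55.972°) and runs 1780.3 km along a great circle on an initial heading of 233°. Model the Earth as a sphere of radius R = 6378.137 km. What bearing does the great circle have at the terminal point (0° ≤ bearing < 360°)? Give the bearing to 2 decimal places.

Central angle δ = d/R = 0.279125 rad.
Start latitude φ₁ = 1.204714 rad; initial bearing θ = 4.066617 rad.
Destination latitude: φ₂ = arcsin( sin φ₁ cos δ + cos φ₁ sin δ cos θ ) = arcsin(0.838245) = 56.955°.
Δλ = atan2( sin θ sin δ cos φ₁ , cos δ − sin φ₁ sin φ₂ ) = atan2(-0.078764, 0.178597) = -0.415359 rad = -23.798°.
λ₂ = λ₁ + Δλ = -79.770°.
The forward bearing on arrival equals the back-azimuth from the destination plus 180°.
Back-azimuth from P₂ (56.96°, -79.77°) to P₁ (69.03°, -55.97°), with Δλ' = λ₁ − λ₂ = 23.80°: atan2( sin Δλ' cos φ₁ , cos φ₂ sin φ₁ − sin φ₂ cos φ₁ cos Δλ' ) = 31.62°.
Final bearing = (31.62° + 180°) mod 360° = 211.62°.

final bearing 211.62°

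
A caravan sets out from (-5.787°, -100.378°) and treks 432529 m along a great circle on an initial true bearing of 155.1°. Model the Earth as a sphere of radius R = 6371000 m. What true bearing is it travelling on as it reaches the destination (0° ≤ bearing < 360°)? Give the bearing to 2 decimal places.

Central angle δ = d/R = 0.067890 rad.
With φ₁ = -5.787° = -0.101002 rad and θ = 155.1° = 2.707006 rad:
sin φ₂ = sin φ₁ cos δ + cos φ₁ sin δ cos θ = (-0.100831)(0.997696) + (0.994904)(0.067838)(-0.907044) = -0.161817
φ₂ = asin(-0.161817) = -0.162532 rad = -9.312°.
For the longitude increment, Δλ = atan2( sin θ sin δ cos φ₁, cos δ − sin φ₁ sin φ₂ ) = atan2(0.028417, 0.981380) = 1.659°.
λ₂ = λ₁ + Δλ = -98.719°.
The forward bearing on arrival equals the back-azimuth from the destination plus 180°.
Back-azimuth from P₂ (-9.31°, -98.72°) to P₁ (-5.79°, -100.38°), with Δλ' = λ₁ − λ₂ = -1.66°: atan2( sin Δλ' cos φ₁ , cos φ₂ sin φ₁ − sin φ₂ cos φ₁ cos Δλ' ) = 334.88°.
Final bearing = (334.88° + 180°) mod 360° = 154.88°.

final bearing 154.88°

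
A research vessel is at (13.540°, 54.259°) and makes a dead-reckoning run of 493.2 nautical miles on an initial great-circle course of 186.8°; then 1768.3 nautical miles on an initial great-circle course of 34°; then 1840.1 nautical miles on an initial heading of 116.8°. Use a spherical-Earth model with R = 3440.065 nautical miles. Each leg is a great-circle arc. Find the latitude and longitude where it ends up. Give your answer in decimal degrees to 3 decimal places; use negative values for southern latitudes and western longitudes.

latitude 12.635°, longitude 99.434°

Apply the spherical direct solution leg by leg, carrying full precision between legs.
Leg 1: from (13.540°, 54.259°), δ = 493.2/3440.065 = 0.143369 rad, θ = 186.8° → φ = 5.382°, λ = 53.285°.
Leg 2: from (5.382°, 53.285°), δ = 1768.3/3440.065 = 0.514031 rad, θ = 34° → φ = 29.177°, λ = 71.640°.
Leg 3: from (29.177°, 71.640°), δ = 1840.1/3440.065 = 0.534903 rad, θ = 116.8° → φ = 12.635°, λ = 99.434°.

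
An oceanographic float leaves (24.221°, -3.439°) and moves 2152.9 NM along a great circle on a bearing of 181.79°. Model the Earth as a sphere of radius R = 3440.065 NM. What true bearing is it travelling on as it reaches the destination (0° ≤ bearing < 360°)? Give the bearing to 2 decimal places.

δ = 2152.9/3440.065 = 0.625831 rad (35.8575°).
Start latitude φ₁ = 0.422736 rad; initial bearing θ = 3.172834 rad.
Destination latitude: φ₂ = arcsin( sin φ₁ cos δ + cos φ₁ sin δ cos θ ) = arcsin(-0.201441) = -11.621°.
Δλ = atan2( sin θ sin δ cos φ₁ , cos δ − sin φ₁ sin φ₂ ) = atan2(-0.016687, 0.893119) = -0.018681 rad = -1.070°.
Hence λ₂ = -3.439° + -1.070° = -4.509°.
The forward bearing on arrival equals the back-azimuth from the destination plus 180°.
Back-azimuth from P₂ (-11.62°, -4.51°) to P₁ (24.22°, -3.44°), with Δλ' = λ₁ − λ₂ = 1.07°: atan2( sin Δλ' cos φ₁ , cos φ₂ sin φ₁ − sin φ₂ cos φ₁ cos Δλ' ) = 1.67°.
Final bearing = (1.67° + 180°) mod 360° = 181.67°.

final bearing 181.67°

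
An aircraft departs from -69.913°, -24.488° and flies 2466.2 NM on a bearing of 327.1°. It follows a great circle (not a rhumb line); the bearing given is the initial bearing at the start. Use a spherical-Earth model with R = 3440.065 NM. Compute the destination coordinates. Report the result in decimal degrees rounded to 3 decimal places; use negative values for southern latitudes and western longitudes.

latitude -31.233°, longitude -49.158°

δ = 2466.2/3440.065 = 0.716905 rad (41.0756°).
Start latitude φ₁ = -1.220212 rad; initial bearing θ = 5.708972 rad.
Destination latitude: φ₂ = arcsin( sin φ₁ cos δ + cos φ₁ sin δ cos θ ) = arcsin(-0.518517) = -31.233°.
Δλ = atan2( sin θ sin δ cos φ₁ , cos δ − sin φ₁ sin φ₂ ) = atan2(-0.122574, 0.266866) = -0.430570 rad = -24.670°.
λ₂ = -24.488° + -24.670° = -49.158°.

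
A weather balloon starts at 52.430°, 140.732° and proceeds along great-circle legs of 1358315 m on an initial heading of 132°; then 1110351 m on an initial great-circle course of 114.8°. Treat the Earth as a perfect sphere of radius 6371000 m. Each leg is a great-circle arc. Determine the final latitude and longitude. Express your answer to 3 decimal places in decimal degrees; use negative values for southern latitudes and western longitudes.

latitude 38.693°, longitude 164.886°

Apply the spherical direct solution leg by leg, carrying full precision between legs.
Leg 1: from (52.430°, 140.732°), δ = 1358315/6371000 = 0.213203 rad, θ = 132° → φ = 43.499°, λ = 153.251°.
Leg 2: from (43.499°, 153.251°), δ = 1110351/6371000 = 0.174282 rad, θ = 114.8° → φ = 38.693°, λ = 164.886°.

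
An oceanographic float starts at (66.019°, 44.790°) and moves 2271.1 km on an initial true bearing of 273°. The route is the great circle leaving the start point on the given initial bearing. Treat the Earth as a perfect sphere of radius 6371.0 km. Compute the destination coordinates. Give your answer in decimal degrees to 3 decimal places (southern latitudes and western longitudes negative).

Central angle δ = d/R = 0.356475 rad.
With φ₁ = 66.019° = 1.152249 rad and θ = 273° = 4.764749 rad:
sin φ₂ = sin φ₁ cos δ + cos φ₁ sin δ cos θ = (0.913680)(0.937133) + (0.406434)(0.348973)(0.052336) = 0.863663
φ₂ = asin(0.863663) = 1.042492 rad = 59.730°.
For the longitude increment, Δλ = atan2( sin θ sin δ cos φ₁, cos δ − sin φ₁ sin φ₂ ) = atan2(-0.141640, 0.148021) = -43.738°.
λ₂ = λ₁ + Δλ = 1.052°.

latitude 59.730°, longitude 1.052°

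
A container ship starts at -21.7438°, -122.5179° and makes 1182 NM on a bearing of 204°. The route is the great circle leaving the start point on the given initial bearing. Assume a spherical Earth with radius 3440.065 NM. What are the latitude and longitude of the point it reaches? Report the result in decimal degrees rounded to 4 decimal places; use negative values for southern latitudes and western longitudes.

latitude -39.3947°, longitude -132.7307°

Central angle δ = d/R = 0.343598 rad.
Start latitude φ₁ = -0.379501 rad; initial bearing θ = 3.560472 rad.
Applying the spherical law of cosines for sides, sin φ₂ = sin φ₁ cos δ + cos φ₁ sin δ cos θ = -0.634659, so φ₂ = -39.3947°.
For the longitude increment, Δλ = atan2( sin θ sin δ cos φ₁, cos δ − sin φ₁ sin φ₂ ) = atan2(-0.127271, 0.706435) = -10.2128°.
Hence λ₂ = -122.5179° + -10.2128° = -132.7307°.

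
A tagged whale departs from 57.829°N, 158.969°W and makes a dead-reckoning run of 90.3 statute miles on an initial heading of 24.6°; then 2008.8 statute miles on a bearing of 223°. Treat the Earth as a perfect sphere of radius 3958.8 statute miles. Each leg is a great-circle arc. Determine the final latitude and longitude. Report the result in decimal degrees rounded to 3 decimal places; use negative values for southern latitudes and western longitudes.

Apply the spherical direct solution leg by leg, carrying full precision between legs.
Leg 1: from (57.829°, -158.969°), δ = 90.3/3958.8 = 0.022810 rad, θ = 24.6° → φ = 59.013°, λ = -157.912°.
Leg 2: from (59.013°, -157.912°), δ = 2008.8/3958.8 = 0.507426 rad, θ = 223° → φ = 34.492°, λ = 178.379°.

latitude 34.492°, longitude 178.379°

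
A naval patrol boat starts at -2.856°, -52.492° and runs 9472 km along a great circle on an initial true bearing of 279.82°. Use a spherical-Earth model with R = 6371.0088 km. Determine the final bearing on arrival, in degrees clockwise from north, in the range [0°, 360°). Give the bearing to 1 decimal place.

final bearing 273.7°

Central angle δ = d/R = 1.486735 rad.
With φ₁ = -2.856° = -0.049847 rad and θ = 279.82° = 4.883780 rad:
sin φ₂ = sin φ₁ cos δ + cos φ₁ sin δ cos θ = (-0.049826)(0.083963) + (0.998758)(0.996469)(0.170553) = 0.165557
φ₂ = asin(0.165557) = 0.166322 rad = 9.530°.
Δλ = atan2( sin θ sin δ cos φ₁ , cos δ − sin φ₁ sin φ₂ ) = atan2(-0.980649, 0.092212) = -1.477041 rad = -84.628°.
λ₂ = λ₁ + Δλ = -137.120°.
The forward bearing on arrival equals the back-azimuth from the destination plus 180°.
Back-azimuth from P₂ (9.5°, -137.1°) to P₁ (-2.9°, -52.5°), with Δλ' = λ₁ − λ₂ = 84.6°: atan2( sin Δλ' cos φ₁ , cos φ₂ sin φ₁ − sin φ₂ cos φ₁ cos Δλ' ) = 93.7°.
Final bearing = (93.7° + 180°) mod 360° = 273.7°.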